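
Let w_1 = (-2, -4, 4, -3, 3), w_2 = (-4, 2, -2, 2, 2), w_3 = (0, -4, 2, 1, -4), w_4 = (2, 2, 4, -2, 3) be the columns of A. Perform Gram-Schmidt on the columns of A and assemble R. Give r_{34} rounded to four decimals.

w_1 = (-2, -4, 4, -3, 3); ‖w_1‖ = 7.3485, so e_1 = (-0.2722, -0.5443, 0.5443, -0.4082, 0.4082).
e_1·w_2 = (-0.2722)·(-4) + (-0.5443)·2 + 0.5443·(-2) + (-0.4082)·2 + 0.4082·2 = -1.0887.
u_2 = w_2 + 1.0887·e_1 = (-4.2963, 1.4074, -1.4074, 1.5556, 2.4444).
‖u_2‖ = 5.5511, so e_2 = (-0.7740, 0.2535, -0.2535, 0.2802, 0.4404).
e_1·w_3 = (-0.2722)·0 + (-0.5443)·(-4) + 0.5443·2 + (-0.4082)·1 + 0.4082·(-4) = 1.2247; e_2·w_3 = (-0.7740)·0 + 0.2535·(-4) + (-0.2535)·2 + 0.2802·1 + 0.4404·(-4) = -3.0024.
u_3 = w_3 − 1.2247·e_1 + 3.0024·e_2 = (-1.9904, -2.5721, 0.5721, 2.3413, -3.1779).
‖u_3‖ = 5.1464, so e_3 = (-0.3868, -0.4998, 0.1112, 0.4549, -0.6175).
r_{34} = e_3·w_4 = -4.0908.

r_{34} = -4.0908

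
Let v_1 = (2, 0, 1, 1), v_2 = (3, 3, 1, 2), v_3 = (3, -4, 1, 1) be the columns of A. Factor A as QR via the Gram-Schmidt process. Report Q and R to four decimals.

v_1 = (2, 0, 1, 1); ‖v_1‖ = 2.4495, so q_1 = (0.8165, 0.0000, 0.4082, 0.4082).
q_1·v_2 = 0.8165·3 + 0.0000·3 + 0.4082·1 + 0.4082·2 = 3.6742.
u_2 = v_2 − 3.6742·q_1 = (0.0000, 3.0000, -0.5000, 0.5000).
‖u_2‖ = 3.0822, so q_2 = (0.0000, 0.9733, -0.1622, 0.1622).
q_1·v_3 = 0.8165·3 + 0.0000·(-4) + 0.4082·1 + 0.4082·1 = 3.2660; q_2·v_3 = (0.0000)·3 + 0.9733·(-4) + (-0.1622)·1 + 0.1622·1 = -3.8933.
u_3 = v_3 − 3.2660·q_1 + 3.8933·q_2 = (0.3333, -0.2105, -0.9649, 0.2982).
‖u_3‖ = 1.0842, so q_3 = (0.3075, -0.1942, -0.8900, 0.2751).

Q = [[0.8165, 0.0000, 0.3075], [0.0000, 0.9733, -0.1942], [0.4082, -0.1622, -0.8900], [0.4082, 0.1622, 0.2751]], R = [[2.4495, 3.6742, 3.2660], [0.0000, 3.0822, -3.8933], [0.0000, 0.0000, 1.0842]]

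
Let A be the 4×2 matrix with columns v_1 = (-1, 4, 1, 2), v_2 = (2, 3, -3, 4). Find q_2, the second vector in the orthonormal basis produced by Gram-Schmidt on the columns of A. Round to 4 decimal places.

q_2 = (0.5089, 0.0518, -0.6986, 0.5003)

v_1 = (-1, 4, 1, 2); ‖v_1‖ = 4.6904, so q_1 = (-0.2132, 0.8528, 0.2132, 0.4264).
q_1·v_2 = (-0.2132)·2 + 0.8528·3 + 0.2132·(-3) + 0.4264·4 = 3.1980.
u_2 = v_2 − 3.1980·q_1 = (2.6818, 0.2727, -3.6818, 2.6364).
‖u_2‖ = 5.2700, so q_2 = (0.5089, 0.0518, -0.6986, 0.5003).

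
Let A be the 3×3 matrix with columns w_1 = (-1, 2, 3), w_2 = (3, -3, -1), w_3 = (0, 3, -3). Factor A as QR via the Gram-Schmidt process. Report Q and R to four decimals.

w_1 = (-1, 2, 3); ‖w_1‖ = 3.7417, so e_1 = (-0.2673, 0.5345, 0.8018).
e_1·w_2 = (-0.2673)·3 + 0.5345·(-3) + 0.8018·(-1) = -3.2071.
u_2 = w_2 + 3.2071·e_1 = (2.1429, -1.2857, 1.5714).
‖u_2‖ = 2.9520, so e_2 = (0.7259, -0.4355, 0.5323).
e_1·w_3 = (-0.2673)·0 + 0.5345·3 + 0.8018·(-3) = -0.8018; e_2·w_3 = 0.7259·0 + (-0.4355)·3 + 0.5323·(-3) = -2.9036.
u_3 = w_3 + 0.8018·e_1 + 2.9036·e_2 = (1.8934, 2.1639, -0.8115).
‖u_3‖ = 2.9877, so e_3 = (0.6338, 0.7243, -0.2716).

Q = [[-0.2673, 0.7259, 0.6338], [0.5345, -0.4355, 0.7243], [0.8018, 0.5323, -0.2716]], R = [[3.7417, -3.2071, -0.8018], [0.0000, 2.9520, -2.9036], [0.0000, 0.0000, 2.9877]]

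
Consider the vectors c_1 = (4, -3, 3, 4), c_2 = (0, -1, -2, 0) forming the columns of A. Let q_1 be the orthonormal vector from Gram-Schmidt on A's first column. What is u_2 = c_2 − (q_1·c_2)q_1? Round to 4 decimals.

u_2 = (0.2400, -1.1800, -1.8200, 0.2400)

q_1 = c_1/‖c_1‖ = (4, -3, 3, 4)/7.0711 = (0.5657, -0.4243, 0.4243, 0.5657).
r_{12} = q_1·c_2 = -0.4243.
u_2 = c_2 + 0.4243·q_1 = (0.2400, -1.1800, -1.8200, 0.2400).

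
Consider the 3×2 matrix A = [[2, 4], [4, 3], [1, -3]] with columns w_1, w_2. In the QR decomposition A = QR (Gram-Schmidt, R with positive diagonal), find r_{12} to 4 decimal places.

r_{12} = 3.7097

q_1 = w_1/‖w_1‖ = (2, 4, 1)/4.5826 = (0.4364, 0.8729, 0.2182).
r_{12} = q_1·w_2 = 3.7097.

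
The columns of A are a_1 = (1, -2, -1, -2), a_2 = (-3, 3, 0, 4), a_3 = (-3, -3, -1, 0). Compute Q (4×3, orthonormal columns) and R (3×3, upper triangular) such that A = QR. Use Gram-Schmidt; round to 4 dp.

Q = [[0.3162, -0.5756, -0.5774], [-0.6325, -0.1771, -0.5774], [-0.3162, -0.7528, 0.5774], [-0.6325, 0.2657, 0.0000]], R = [[3.1623, -5.3759, 1.2649], [0.0000, 2.2583, 3.0111], [0.0000, 0.0000, 2.8868]]

q_1 = a_1/‖a_1‖ = (1, -2, -1, -2)/3.1623 = (0.3162, -0.6325, -0.3162, -0.6325).
r_{12} = q_1·a_2 = -5.3759.
u_2 = a_2 + 5.3759·q_1 = (-1.3000, -0.4000, -1.7000, 0.6000).
‖u_2‖ = 2.2583, so q_2 = (-0.5756, -0.1771, -0.7528, 0.2657).
r_{13} = q_1·a_3 = 1.2649; r_{23} = q_2·a_3 = 3.0111.
u_3 = a_3 − 1.2649·q_1 − 3.0111·q_2 = (-1.6667, -1.6667, 1.6667, 0.0000).
‖u_3‖ = 2.8868, so q_3 = (-0.5774, -0.5774, 0.5774, 0.0000).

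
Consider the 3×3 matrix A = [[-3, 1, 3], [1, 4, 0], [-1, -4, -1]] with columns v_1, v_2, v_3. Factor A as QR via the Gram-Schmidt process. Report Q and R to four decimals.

Q = [[-0.9045, 0.4264, 0.0000], [0.3015, 0.6396, -0.7071], [-0.3015, -0.6396, -0.7071]], R = [[3.3166, 1.5076, -2.4121], [0.0000, 5.5432, 1.9188], [0.0000, 0.0000, 0.7071]]

q_1 = v_1/‖v_1‖ = (-3, 1, -1)/3.3166 = (-0.9045, 0.3015, -0.3015).
r_{12} = q_1·v_2 = 1.5076.
u_2 = v_2 − 1.5076·q_1 = (2.3636, 3.5455, -3.5455).
‖u_2‖ = 5.5432, so q_2 = (0.4264, 0.6396, -0.6396).
r_{13} = q_1·v_3 = -2.4121; r_{23} = q_2·v_3 = 1.9188.
u_3 = v_3 + 2.4121·q_1 − 1.9188·q_2 = (0.0000, -0.5000, -0.5000).
‖u_3‖ = 0.7071, so q_3 = (0.0000, -0.7071, -0.7071).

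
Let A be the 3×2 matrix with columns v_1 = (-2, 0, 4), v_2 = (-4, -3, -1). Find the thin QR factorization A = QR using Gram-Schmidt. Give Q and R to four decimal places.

Q = [[-0.4472, -0.7171], [0.0000, -0.5976], [0.8944, -0.3586]], R = [[4.4721, 0.8944], [0.0000, 5.0200]]

v_1 = (-2, 0, 4); ‖v_1‖ = 4.4721, so q_1 = (-0.4472, 0.0000, 0.8944).
q_1·v_2 = (-0.4472)·(-4) + 0.0000·(-3) + 0.8944·(-1) = 0.8944.
u_2 = v_2 − 0.8944·q_1 = (-3.6000, -3.0000, -1.8000).
‖u_2‖ = 5.0200, so q_2 = (-0.7171, -0.5976, -0.3586).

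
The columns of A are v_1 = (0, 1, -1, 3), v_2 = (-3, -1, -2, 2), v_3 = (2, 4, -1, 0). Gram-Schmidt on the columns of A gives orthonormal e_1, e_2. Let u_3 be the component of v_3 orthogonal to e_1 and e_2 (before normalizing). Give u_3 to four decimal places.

u_3 = (-0.4765, 2.1946, -1.6711, -1.2886)

v_1 = (0, 1, -1, 3); ‖v_1‖ = 3.3166, so e_1 = (0.0000, 0.3015, -0.3015, 0.9045).
e_1·v_2 = 0.0000·(-3) + 0.3015·(-1) + (-0.3015)·(-2) + 0.9045·2 = 2.1106.
u_2 = v_2 − 2.1106·e_1 = (-3.0000, -1.6364, -1.3636, 0.0909).
‖u_2‖ = 3.6804, so e_2 = (-0.8151, -0.4446, -0.3705, 0.0247).
e_1·v_3 = 0.0000·2 + 0.3015·4 + (-0.3015)·(-1) + 0.9045·0 = 1.5076; e_2·v_3 = (-0.8151)·2 + (-0.4446)·4 + (-0.3705)·(-1) + 0.0247·0 = -3.0382.
u_3 = v_3 − 1.5076·e_1 + 3.0382·e_2 = (-0.4765, 2.1946, -1.6711, -1.2886).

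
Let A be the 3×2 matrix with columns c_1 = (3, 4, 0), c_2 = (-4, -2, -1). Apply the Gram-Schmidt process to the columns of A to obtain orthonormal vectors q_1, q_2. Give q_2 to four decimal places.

q_2 = (-0.7155, 0.5367, -0.4472)

q_1 = c_1/‖c_1‖ = (3, 4, 0)/5.0000 = (0.6000, 0.8000, 0.0000).
r_{12} = q_1·c_2 = -4.0000.
u_2 = c_2 + 4.0000·q_1 = (-1.6000, 1.2000, -1.0000).
‖u_2‖ = 2.2361, so q_2 = (-0.7155, 0.5367, -0.4472).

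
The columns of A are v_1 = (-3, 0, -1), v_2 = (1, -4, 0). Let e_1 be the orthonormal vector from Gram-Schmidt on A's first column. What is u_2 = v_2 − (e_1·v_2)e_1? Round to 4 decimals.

v_1 = (-3, 0, -1); ‖v_1‖ = 3.1623, so e_1 = (-0.9487, 0.0000, -0.3162).
e_1·v_2 = (-0.9487)·1 + 0.0000·(-4) + (-0.3162)·0 = -0.9487.
u_2 = v_2 + 0.9487·e_1 = (0.1000, -4.0000, -0.3000).

u_2 = (0.1000, -4.0000, -0.3000)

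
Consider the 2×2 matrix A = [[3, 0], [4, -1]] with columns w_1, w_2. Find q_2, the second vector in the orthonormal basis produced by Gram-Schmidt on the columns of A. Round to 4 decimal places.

q_2 = (0.8000, -0.6000)

q_1 = w_1/‖w_1‖ = (3, 4)/5.0000 = (0.6000, 0.8000).
r_{12} = q_1·w_2 = -0.8000.
u_2 = w_2 + 0.8000·q_1 = (0.4800, -0.3600).
‖u_2‖ = 0.6000, so q_2 = (0.8000, -0.6000).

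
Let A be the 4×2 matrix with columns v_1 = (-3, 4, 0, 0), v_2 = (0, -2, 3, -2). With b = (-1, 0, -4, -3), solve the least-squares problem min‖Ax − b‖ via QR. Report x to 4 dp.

x = (0.0083, -0.3490)

v_1 = (-3, 4, 0, 0); ‖v_1‖ = 5.0000, so q_1 = (-0.6000, 0.8000, 0.0000, 0.0000).
q_1·v_2 = (-0.6000)·0 + 0.8000·(-2) + 0.0000·3 + 0.0000·(-2) = -1.6000.
u_2 = v_2 + 1.6000·q_1 = (-0.9600, -0.7200, 3.0000, -2.0000).
‖u_2‖ = 3.8000, so q_2 = (-0.2526, -0.1895, 0.7895, -0.5263).
Qᵀb = (0.6000, -1.3263).
Back-substitute: x_2 = -1.3263/3.8000 = -0.3490.
x_1 = (0.6000 + 1.6000·(-0.3490))/5.0000 = 0.0083.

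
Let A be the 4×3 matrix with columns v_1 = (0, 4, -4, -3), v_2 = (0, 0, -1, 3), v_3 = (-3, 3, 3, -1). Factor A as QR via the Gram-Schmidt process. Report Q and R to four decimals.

Q = [[0.0000, 0.0000, -0.6073], [0.6247, 0.1592, 0.6073], [-0.6247, -0.4855, 0.4859], [-0.4685, 0.8596, 0.1620]], R = [[6.4031, -0.7809, 0.4685], [0.0000, 3.0644, -1.8386], [0.0000, 0.0000, 4.9396]]

e_1 = v_1/‖v_1‖ = (0, 4, -4, -3)/6.4031 = (0.0000, 0.6247, -0.6247, -0.4685).
r_{12} = e_1·v_2 = -0.7809.
u_2 = v_2 + 0.7809·e_1 = (0.0000, 0.4878, -1.4878, 2.6341).
‖u_2‖ = 3.0644, so e_2 = (0.0000, 0.1592, -0.4855, 0.8596).
r_{13} = e_1·v_3 = 0.4685; r_{23} = e_2·v_3 = -1.8386.
u_3 = v_3 − 0.4685·e_1 + 1.8386·e_2 = (-3.0000, 3.0000, 2.4000, 0.8000).
‖u_3‖ = 4.9396, so e_3 = (-0.6073, 0.6073, 0.4859, 0.1620).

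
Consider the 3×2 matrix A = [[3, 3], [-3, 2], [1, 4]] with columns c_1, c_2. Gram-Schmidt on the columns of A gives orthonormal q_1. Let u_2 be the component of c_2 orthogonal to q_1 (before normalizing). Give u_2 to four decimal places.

u_2 = (1.8947, 3.1053, 3.6316)

c_1 = (3, -3, 1); ‖c_1‖ = 4.3589, so q_1 = (0.6882, -0.6882, 0.2294).
q_1·c_2 = 0.6882·3 + (-0.6882)·2 + 0.2294·4 = 1.6059.
u_2 = c_2 − 1.6059·q_1 = (1.8947, 3.1053, 3.6316).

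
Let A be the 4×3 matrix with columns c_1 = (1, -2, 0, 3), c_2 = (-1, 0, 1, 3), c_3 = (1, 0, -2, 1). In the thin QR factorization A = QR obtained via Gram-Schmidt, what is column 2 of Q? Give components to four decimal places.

q_2 = (-0.6198, 0.4507, 0.3944, 0.5071)

c_1 = (1, -2, 0, 3); ‖c_1‖ = 3.7417, so q_1 = (0.2673, -0.5345, 0.0000, 0.8018).
q_1·c_2 = 0.2673·(-1) + (-0.5345)·0 + 0.0000·1 + 0.8018·3 = 2.1381.
u_2 = c_2 − 2.1381·q_1 = (-1.5714, 1.1429, 1.0000, 1.2857).
‖u_2‖ = 2.5355, so q_2 = (-0.6198, 0.4507, 0.3944, 0.5071).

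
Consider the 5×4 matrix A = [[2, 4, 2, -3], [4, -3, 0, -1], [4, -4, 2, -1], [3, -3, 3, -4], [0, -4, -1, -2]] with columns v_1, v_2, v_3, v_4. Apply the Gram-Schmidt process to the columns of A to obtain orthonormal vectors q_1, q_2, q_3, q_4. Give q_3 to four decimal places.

q_3 = (0.0437, -0.6938, 0.1511, 0.6945, -0.1079)

q_1 = v_1/‖v_1‖ = (2, 4, 4, 3, 0)/6.7082 = (0.2981, 0.5963, 0.5963, 0.4472, 0.0000).
r_{12} = q_1·v_2 = -4.3231.
u_2 = v_2 + 4.3231·q_1 = (5.2889, -0.4222, -1.4222, -1.0667, -4.0000).
‖u_2‖ = 6.8783, so q_2 = (0.7689, -0.0614, -0.2068, -0.1551, -0.5815).
r_{13} = q_1·v_3 = 3.1305; r_{23} = q_2·v_3 = 1.2406.
u_3 = v_3 − 3.1305·q_1 − 1.2406·q_2 = (0.1127, -1.7905, 0.3899, 1.7924, -0.2785).
‖u_3‖ = 2.5809, so q_3 = (0.0437, -0.6938, 0.1511, 0.6945, -0.1079).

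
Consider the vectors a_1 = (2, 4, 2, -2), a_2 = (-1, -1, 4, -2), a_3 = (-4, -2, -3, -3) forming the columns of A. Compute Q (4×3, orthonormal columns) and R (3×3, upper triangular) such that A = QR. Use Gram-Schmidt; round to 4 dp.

a_1 = (2, 4, 2, -2); ‖a_1‖ = 5.2915, so e_1 = (0.3780, 0.7559, 0.3780, -0.3780).
e_1·a_2 = 0.3780·(-1) + 0.7559·(-1) + 0.3780·4 + (-0.3780)·(-2) = 1.1339.
u_2 = a_2 − 1.1339·e_1 = (-1.4286, -1.8571, 3.5714, -1.5714).
‖u_2‖ = 4.5513, so e_2 = (-0.3139, -0.4080, 0.7847, -0.3453).
e_1·a_3 = 0.3780·(-4) + 0.7559·(-2) + 0.3780·(-3) + (-0.3780)·(-3) = -3.0237; e_2·a_3 = (-0.3139)·(-4) + (-0.4080)·(-2) + 0.7847·(-3) + (-0.3453)·(-3) = 0.7533.
u_3 = a_3 + 3.0237·e_1 − 0.7533·e_2 = (-2.6207, 0.5931, -2.4483, -3.8828).
‖u_3‖ = 5.3188, so e_3 = (-0.4927, 0.1115, -0.4603, -0.7300).

Q = [[0.3780, -0.3139, -0.4927], [0.7559, -0.4080, 0.1115], [0.3780, 0.7847, -0.4603], [-0.3780, -0.3453, -0.7300]], R = [[5.2915, 1.1339, -3.0237], [0.0000, 4.5513, 0.7533], [0.0000, 0.0000, 5.3188]]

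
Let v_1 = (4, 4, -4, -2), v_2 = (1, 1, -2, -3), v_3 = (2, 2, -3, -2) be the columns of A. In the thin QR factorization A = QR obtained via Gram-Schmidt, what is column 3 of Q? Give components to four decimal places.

v_1 = (4, 4, -4, -2); ‖v_1‖ = 7.2111, so q_1 = (0.5547, 0.5547, -0.5547, -0.2774).
q_1·v_2 = 0.5547·1 + 0.5547·1 + (-0.5547)·(-2) + (-0.2774)·(-3) = 3.0509.
u_2 = v_2 − 3.0509·q_1 = (-0.6923, -0.6923, -0.3077, -2.1538).
‖u_2‖ = 2.3859, so q_2 = (-0.2902, -0.2902, -0.1290, -0.9028).
q_1·v_3 = 0.5547·2 + 0.5547·2 + (-0.5547)·(-3) + (-0.2774)·(-2) = 4.4376; q_2·v_3 = (-0.2902)·2 + (-0.2902)·2 + (-0.1290)·(-3) + (-0.9028)·(-2) = 1.0317.
u_3 = v_3 − 4.4376·q_1 − 1.0317·q_2 = (-0.1622, -0.1622, -0.4054, 0.1622).
‖u_3‖ = 0.4932, so q_3 = (-0.3288, -0.3288, -0.8220, 0.3288).

q_3 = (-0.3288, -0.3288, -0.8220, 0.3288)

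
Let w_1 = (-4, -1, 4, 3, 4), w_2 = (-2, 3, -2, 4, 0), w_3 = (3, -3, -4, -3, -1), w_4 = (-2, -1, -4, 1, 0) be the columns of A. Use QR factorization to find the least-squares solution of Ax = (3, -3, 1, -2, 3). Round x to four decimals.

x = (1.0707, 0.6176, 1.9063, -1.4459)

w_1 = (-4, -1, 4, 3, 4); ‖w_1‖ = 7.6158, so e_1 = (-0.5252, -0.1313, 0.5252, 0.3939, 0.5252).
e_1·w_2 = (-0.5252)·(-2) + (-0.1313)·3 + 0.5252·(-2) + 0.3939·4 + 0.5252·0 = 1.1818.
u_2 = w_2 − 1.1818·e_1 = (-1.3793, 3.1552, -2.6207, 3.5345, -0.6207).
‖u_2‖ = 5.6217, so e_2 = (-0.2454, 0.5612, -0.4662, 0.6287, -0.1104).
e_1·w_3 = (-0.5252)·3 + (-0.1313)·(-3) + 0.5252·(-4) + 0.3939·(-3) + 0.5252·(-1) = -4.9896; e_2·w_3 = (-0.2454)·3 + 0.5612·(-3) + (-0.4662)·(-4) + 0.6287·(-3) + (-0.1104)·(-1) = -2.3309.
u_3 = w_3 + 4.9896·e_1 + 2.3309·e_2 = (-0.1926, -2.3470, -2.4659, 0.4310, 1.3633).
‖u_3‖ = 3.6974, so e_3 = (-0.0521, -0.6348, -0.6669, 0.1166, 0.3687).
e_1·w_4 = (-0.5252)·(-2) + (-0.1313)·(-1) + 0.5252·(-4) + 0.3939·1 + 0.5252·0 = -0.5252; e_2·w_4 = (-0.2454)·(-2) + 0.5612·(-1) + (-0.4662)·(-4) + 0.6287·1 + (-0.1104)·0 = 2.4229; e_3·w_4 = (-0.0521)·(-2) + (-0.6348)·(-1) + (-0.6669)·(-4) + 0.1166·1 + 0.3687·0 = 3.5233.
u_4 = w_4 + 0.5252·e_1 − 2.4229·e_2 − 3.5233·e_3 = (-1.4979, -0.1924, -0.2449, -0.7271, -0.7558).
‖u_4‖ = 1.8549, so e_4 = (-0.8075, -0.1037, -0.1320, -0.3920, -0.4075).
Qᵀb = (0.1313, -4.4747, 1.9542, -2.6819).
Back-substitute: x_4 = -2.6819/1.8549 = -1.4459.
x_3 = (1.9542 − 3.5233·(-1.4459))/3.6974 = 1.9063.
x_2 = (-4.4747 + 2.3309·1.9063 − 2.4229·(-1.4459))/5.6217 = 0.6176.
x_1 = (0.1313 − 1.1818·0.6176 + 4.9896·1.9063 + 0.5252·(-1.4459))/7.6158 = 1.0707.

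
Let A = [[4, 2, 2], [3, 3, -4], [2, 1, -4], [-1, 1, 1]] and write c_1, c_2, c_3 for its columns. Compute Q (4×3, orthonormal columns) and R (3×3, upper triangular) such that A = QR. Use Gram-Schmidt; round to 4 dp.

Q = [[0.7303, -0.1952, 0.6375], [0.5477, 0.5855, -0.3320], [0.3651, -0.0976, -0.6109], [-0.1826, 0.7807, 0.3320]], R = [[5.4772, 3.2863, -2.3735], [0.0000, 2.0494, -1.5614], [0.0000, 0.0000, 5.3785]]

c_1 = (4, 3, 2, -1); ‖c_1‖ = 5.4772, so q_1 = (0.7303, 0.5477, 0.3651, -0.1826).
q_1·c_2 = 0.7303·2 + 0.5477·3 + 0.3651·1 + (-0.1826)·1 = 3.2863.
u_2 = c_2 − 3.2863·q_1 = (-0.4000, 1.2000, -0.2000, 1.6000).
‖u_2‖ = 2.0494, so q_2 = (-0.1952, 0.5855, -0.0976, 0.7807).
q_1·c_3 = 0.7303·2 + 0.5477·(-4) + 0.3651·(-4) + (-0.1826)·1 = -2.3735; q_2·c_3 = (-0.1952)·2 + 0.5855·(-4) + (-0.0976)·(-4) + 0.7807·1 = -1.5614.
u_3 = c_3 + 2.3735·q_1 + 1.5614·q_2 = (3.4286, -1.7857, -3.2857, 1.7857).
‖u_3‖ = 5.3785, so q_3 = (0.6375, -0.3320, -0.6109, 0.3320).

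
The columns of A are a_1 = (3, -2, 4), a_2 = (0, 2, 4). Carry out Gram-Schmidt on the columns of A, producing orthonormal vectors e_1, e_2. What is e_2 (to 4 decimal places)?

e_2 = (-0.3202, 0.7292, 0.6047)

a_1 = (3, -2, 4); ‖a_1‖ = 5.3852, so e_1 = (0.5571, -0.3714, 0.7428).
e_1·a_2 = 0.5571·0 + (-0.3714)·2 + 0.7428·4 = 2.2283.
u_2 = a_2 − 2.2283·e_1 = (-1.2414, 2.8276, 2.3448).
‖u_2‖ = 3.8774, so e_2 = (-0.3202, 0.7292, 0.6047).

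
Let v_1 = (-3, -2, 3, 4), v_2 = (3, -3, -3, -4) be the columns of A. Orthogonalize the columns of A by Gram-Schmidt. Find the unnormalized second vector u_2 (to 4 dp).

u_2 = (0.7895, -4.4737, -0.7895, -1.0526)

v_1 = (-3, -2, 3, 4); ‖v_1‖ = 6.1644, so q_1 = (-0.4867, -0.3244, 0.4867, 0.6489).
q_1·v_2 = (-0.4867)·3 + (-0.3244)·(-3) + 0.4867·(-3) + 0.6489·(-4) = -4.5422.
u_2 = v_2 + 4.5422·q_1 = (0.7895, -4.4737, -0.7895, -1.0526).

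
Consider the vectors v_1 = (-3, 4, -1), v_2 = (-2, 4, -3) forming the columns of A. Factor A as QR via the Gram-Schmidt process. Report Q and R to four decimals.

Q = [[-0.5883, 0.3971], [0.7845, 0.0691], [-0.1961, -0.9152]], R = [[5.0990, 4.9029], [0.0000, 2.2275]]

q_1 = v_1/‖v_1‖ = (-3, 4, -1)/5.0990 = (-0.5883, 0.7845, -0.1961).
r_{12} = q_1·v_2 = 4.9029.
u_2 = v_2 − 4.9029·q_1 = (0.8846, 0.1538, -2.0385).
‖u_2‖ = 2.2275, so q_2 = (0.3971, 0.0691, -0.9152).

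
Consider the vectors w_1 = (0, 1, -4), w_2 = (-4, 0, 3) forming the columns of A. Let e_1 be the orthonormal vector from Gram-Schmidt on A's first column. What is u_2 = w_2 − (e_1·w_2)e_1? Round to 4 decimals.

u_2 = (-4.0000, 0.7059, 0.1765)

w_1 = (0, 1, -4); ‖w_1‖ = 4.1231, so e_1 = (0.0000, 0.2425, -0.9701).
e_1·w_2 = 0.0000·(-4) + 0.2425·0 + (-0.9701)·3 = -2.9104.
u_2 = w_2 + 2.9104·e_1 = (-4.0000, 0.7059, 0.1765).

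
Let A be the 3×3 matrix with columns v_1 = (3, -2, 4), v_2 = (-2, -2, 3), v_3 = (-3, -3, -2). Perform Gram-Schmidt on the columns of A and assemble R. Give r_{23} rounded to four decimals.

v_1 = (3, -2, 4); ‖v_1‖ = 5.3852, so q_1 = (0.5571, -0.3714, 0.7428).
q_1·v_2 = 0.5571·(-2) + (-0.3714)·(-2) + 0.7428·3 = 1.8570.
u_2 = v_2 − 1.8570·q_1 = (-3.0345, -1.3103, 1.6207).
‖u_2‖ = 3.6813, so q_2 = (-0.8243, -0.3559, 0.4403).
r_{23} = q_2·v_3 = 2.6603.

r_{23} = 2.6603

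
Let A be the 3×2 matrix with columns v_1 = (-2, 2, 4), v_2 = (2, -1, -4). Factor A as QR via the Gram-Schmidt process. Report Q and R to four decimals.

Q = [[-0.4082, 0.1826], [0.4082, 0.9129], [0.8165, -0.3651]], R = [[4.8990, -4.4907], [0.0000, 0.9129]]

q_1 = v_1/‖v_1‖ = (-2, 2, 4)/4.8990 = (-0.4082, 0.4082, 0.8165).
r_{12} = q_1·v_2 = -4.4907.
u_2 = v_2 + 4.4907·q_1 = (0.1667, 0.8333, -0.3333).
‖u_2‖ = 0.9129, so q_2 = (0.1826, 0.9129, -0.3651).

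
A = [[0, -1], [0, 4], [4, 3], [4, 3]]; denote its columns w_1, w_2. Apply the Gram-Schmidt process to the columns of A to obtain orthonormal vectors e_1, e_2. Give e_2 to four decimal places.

e_2 = (-0.2425, 0.9701, 0.0000, 0.0000)

w_1 = (0, 0, 4, 4); ‖w_1‖ = 5.6569, so e_1 = (0.0000, 0.0000, 0.7071, 0.7071).
e_1·w_2 = 0.0000·(-1) + 0.0000·4 + 0.7071·3 + 0.7071·3 = 4.2426.
u_2 = w_2 − 4.2426·e_1 = (-1.0000, 4.0000, 0.0000, 0.0000).
‖u_2‖ = 4.1231, so e_2 = (-0.2425, 0.9701, 0.0000, 0.0000).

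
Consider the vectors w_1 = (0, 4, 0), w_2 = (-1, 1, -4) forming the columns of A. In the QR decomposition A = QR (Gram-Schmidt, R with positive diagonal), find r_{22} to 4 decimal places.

e_1 = w_1/‖w_1‖ = (0, 4, 0)/4.0000 = (0.0000, 1.0000, 0.0000).
r_{12} = e_1·w_2 = 1.0000.
u_2 = w_2 − 1.0000·e_1 = (-1.0000, 0.0000, -4.0000).
r_{22} = ‖u_2‖ = 4.1231.

r_{22} = 4.1231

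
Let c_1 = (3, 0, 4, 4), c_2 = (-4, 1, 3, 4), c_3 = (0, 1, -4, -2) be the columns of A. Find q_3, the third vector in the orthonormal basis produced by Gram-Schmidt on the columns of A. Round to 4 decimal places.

q_3 = (0.1739, 0.6083, -0.6089, 0.4785)

c_1 = (3, 0, 4, 4); ‖c_1‖ = 6.4031, so q_1 = (0.4685, 0.0000, 0.6247, 0.6247).
q_1·c_2 = 0.4685·(-4) + 0.0000·1 + 0.6247·3 + 0.6247·4 = 2.4988.
u_2 = c_2 − 2.4988·q_1 = (-5.1707, 1.0000, 1.4390, 2.4390).
‖u_2‖ = 5.9796, so q_2 = (-0.8647, 0.1672, 0.2407, 0.4079).
q_1·c_3 = 0.4685·0 + 0.0000·1 + 0.6247·(-4) + 0.6247·(-2) = -3.7482; q_2·c_3 = (-0.8647)·0 + 0.1672·1 + 0.2407·(-4) + 0.4079·(-2) = -1.6112.
u_3 = c_3 + 3.7482·q_1 + 1.6112·q_2 = (0.3629, 1.2694, -1.2708, 0.9986).
‖u_3‖ = 2.0870, so q_3 = (0.1739, 0.6083, -0.6089, 0.4785).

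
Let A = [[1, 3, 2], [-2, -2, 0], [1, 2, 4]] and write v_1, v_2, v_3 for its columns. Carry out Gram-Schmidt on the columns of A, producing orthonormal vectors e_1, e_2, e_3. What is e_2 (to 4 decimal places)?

v_1 = (1, -2, 1); ‖v_1‖ = 2.4495, so e_1 = (0.4082, -0.8165, 0.4082).
e_1·v_2 = 0.4082·3 + (-0.8165)·(-2) + 0.4082·2 = 3.6742.
u_2 = v_2 − 3.6742·e_1 = (1.5000, 1.0000, 0.5000).
‖u_2‖ = 1.8708, so e_2 = (0.8018, 0.5345, 0.2673).

e_2 = (0.8018, 0.5345, 0.2673)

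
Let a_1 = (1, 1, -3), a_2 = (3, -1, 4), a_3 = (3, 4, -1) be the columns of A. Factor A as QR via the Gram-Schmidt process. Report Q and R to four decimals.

Q = [[0.3015, 0.9506, -0.0733], [0.3015, -0.0221, 0.9532], [-0.9045, 0.3095, 0.2933]], R = [[3.3166, -3.0151, 3.0151], [0.0000, 4.1121, 2.4540], [0.0000, 0.0000, 3.2996]]

a_1 = (1, 1, -3); ‖a_1‖ = 3.3166, so e_1 = (0.3015, 0.3015, -0.9045).
e_1·a_2 = 0.3015·3 + 0.3015·(-1) + (-0.9045)·4 = -3.0151.
u_2 = a_2 + 3.0151·e_1 = (3.9091, -0.0909, 1.2727).
‖u_2‖ = 4.1121, so e_2 = (0.9506, -0.0221, 0.3095).
e_1·a_3 = 0.3015·3 + 0.3015·4 + (-0.9045)·(-1) = 3.0151; e_2·a_3 = 0.9506·3 + (-0.0221)·4 + 0.3095·(-1) = 2.4540.
u_3 = a_3 − 3.0151·e_1 − 2.4540·e_2 = (-0.2419, 3.1452, 0.9677).
‖u_3‖ = 3.2996, so e_3 = (-0.0733, 0.9532, 0.2933).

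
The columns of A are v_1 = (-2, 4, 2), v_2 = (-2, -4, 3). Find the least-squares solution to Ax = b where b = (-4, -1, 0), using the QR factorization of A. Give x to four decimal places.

e_1 = v_1/‖v_1‖ = (-2, 4, 2)/4.8990 = (-0.4082, 0.8165, 0.4082).
r_{12} = e_1·v_2 = -1.2247.
u_2 = v_2 + 1.2247·e_1 = (-2.5000, -3.0000, 3.5000).
‖u_2‖ = 5.2440, so e_2 = (-0.4767, -0.5721, 0.6674).
Qᵀb = (0.8165, 2.4790).
Back-substitute: x_2 = 2.4790/5.2440 = 0.4727.
x_1 = (0.8165 + 1.2247·0.4727)/4.8990 = 0.2848.

x = (0.2848, 0.4727)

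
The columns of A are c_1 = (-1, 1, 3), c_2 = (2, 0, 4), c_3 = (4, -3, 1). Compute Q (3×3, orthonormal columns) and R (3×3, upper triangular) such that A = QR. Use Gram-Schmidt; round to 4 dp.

q_1 = c_1/‖c_1‖ = (-1, 1, 3)/3.3166 = (-0.3015, 0.3015, 0.9045).
r_{12} = q_1·c_2 = 3.0151.
u_2 = c_2 − 3.0151·q_1 = (2.9091, -0.9091, 1.2727).
‖u_2‖ = 3.3029, so q_2 = (0.8808, -0.2752, 0.3853).
r_{13} = q_1·c_3 = -1.2060; r_{23} = q_2·c_3 = 4.7341.
u_3 = c_3 + 1.2060·q_1 − 4.7341·q_2 = (-0.5333, -1.3333, 0.2667).
‖u_3‖ = 1.4606, so q_3 = (-0.3651, -0.9129, 0.1826).

Q = [[-0.3015, 0.8808, -0.3651], [0.3015, -0.2752, -0.9129], [0.9045, 0.3853, 0.1826]], R = [[3.3166, 3.0151, -1.2060], [0.0000, 3.3029, 4.7341], [0.0000, 0.0000, 1.4606]]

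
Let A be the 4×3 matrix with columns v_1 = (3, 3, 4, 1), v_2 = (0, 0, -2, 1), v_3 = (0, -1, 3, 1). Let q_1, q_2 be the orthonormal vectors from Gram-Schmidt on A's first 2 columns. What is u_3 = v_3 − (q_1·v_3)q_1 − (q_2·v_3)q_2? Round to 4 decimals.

v_1 = (3, 3, 4, 1); ‖v_1‖ = 5.9161, so q_1 = (0.5071, 0.5071, 0.6761, 0.1690).
q_1·v_2 = 0.5071·0 + 0.5071·0 + 0.6761·(-2) + 0.1690·1 = -1.1832.
u_2 = v_2 + 1.1832·q_1 = (0.6000, 0.6000, -1.2000, 1.2000).
‖u_2‖ = 1.8974, so q_2 = (0.3162, 0.3162, -0.6325, 0.6325).
q_1·v_3 = 0.5071·0 + 0.5071·(-1) + 0.6761·3 + 0.1690·1 = 1.6903; q_2·v_3 = 0.3162·0 + 0.3162·(-1) + (-0.6325)·3 + 0.6325·1 = -1.5811.
u_3 = v_3 − 1.6903·q_1 + 1.5811·q_2 = (-0.3571, -1.3571, 0.8571, 1.7143).

u_3 = (-0.3571, -1.3571, 0.8571, 1.7143)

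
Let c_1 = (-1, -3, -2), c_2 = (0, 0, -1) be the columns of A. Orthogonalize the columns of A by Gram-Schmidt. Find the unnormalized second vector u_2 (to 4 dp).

e_1 = c_1/‖c_1‖ = (-1, -3, -2)/3.7417 = (-0.2673, -0.8018, -0.5345).
r_{12} = e_1·c_2 = 0.5345.
u_2 = c_2 − 0.5345·e_1 = (0.1429, 0.4286, -0.7143).

u_2 = (0.1429, 0.4286, -0.7143)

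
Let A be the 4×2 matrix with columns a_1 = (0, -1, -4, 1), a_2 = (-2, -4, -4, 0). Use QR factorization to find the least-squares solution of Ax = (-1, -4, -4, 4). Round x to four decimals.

x = (0.7419, 0.5323)

a_1 = (0, -1, -4, 1); ‖a_1‖ = 4.2426, so e_1 = (0.0000, -0.2357, -0.9428, 0.2357).
e_1·a_2 = 0.0000·(-2) + (-0.2357)·(-4) + (-0.9428)·(-4) + 0.2357·0 = 4.7140.
u_2 = a_2 − 4.7140·e_1 = (-2.0000, -2.8889, 0.4444, -1.1111).
‖u_2‖ = 3.7118, so e_2 = (-0.5388, -0.7783, 0.1197, -0.2993).
Qᵀb = (5.6569, 1.9757).
Back-substitute: x_2 = 1.9757/3.7118 = 0.5323.
x_1 = (5.6569 − 4.7140·0.5323)/4.2426 = 0.7419.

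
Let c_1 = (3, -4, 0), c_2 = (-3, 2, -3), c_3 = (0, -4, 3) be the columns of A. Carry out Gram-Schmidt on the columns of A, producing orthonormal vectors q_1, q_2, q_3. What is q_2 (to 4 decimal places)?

q_1 = c_1/‖c_1‖ = (3, -4, 0)/5.0000 = (0.6000, -0.8000, 0.0000).
r_{12} = q_1·c_2 = -3.4000.
u_2 = c_2 + 3.4000·q_1 = (-0.9600, -0.7200, -3.0000).
‖u_2‖ = 3.2311, so q_2 = (-0.2971, -0.2228, -0.9285).

q_2 = (-0.2971, -0.2228, -0.9285)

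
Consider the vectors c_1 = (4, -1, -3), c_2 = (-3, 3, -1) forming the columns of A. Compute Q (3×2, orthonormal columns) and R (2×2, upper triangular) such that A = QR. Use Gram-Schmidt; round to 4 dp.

Q = [[0.7845, -0.3145], [-0.1961, 0.6919], [-0.5883, -0.6499]], R = [[5.0990, -2.3534], [0.0000, 3.6690]]

c_1 = (4, -1, -3); ‖c_1‖ = 5.0990, so e_1 = (0.7845, -0.1961, -0.5883).
e_1·c_2 = 0.7845·(-3) + (-0.1961)·3 + (-0.5883)·(-1) = -2.3534.
u_2 = c_2 + 2.3534·e_1 = (-1.1538, 2.5385, -2.3846).
‖u_2‖ = 3.6690, so e_2 = (-0.3145, 0.6919, -0.6499).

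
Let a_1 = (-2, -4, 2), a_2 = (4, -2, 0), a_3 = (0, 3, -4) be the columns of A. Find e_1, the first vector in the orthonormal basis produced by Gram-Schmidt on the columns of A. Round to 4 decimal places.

a_1 = (-2, -4, 2); ‖a_1‖ = 4.8990, so e_1 = (-0.4082, -0.8165, 0.4082).

e_1 = (-0.4082, -0.8165, 0.4082)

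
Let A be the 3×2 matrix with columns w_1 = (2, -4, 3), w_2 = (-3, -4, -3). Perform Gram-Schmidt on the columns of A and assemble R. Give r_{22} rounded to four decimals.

r_{22} = 5.8280

w_1 = (2, -4, 3); ‖w_1‖ = 5.3852, so q_1 = (0.3714, -0.7428, 0.5571).
q_1·w_2 = 0.3714·(-3) + (-0.7428)·(-4) + 0.5571·(-3) = 0.1857.
u_2 = w_2 − 0.1857·q_1 = (-3.0690, -3.8621, -3.1034).
r_{22} = ‖u_2‖ = 5.8280.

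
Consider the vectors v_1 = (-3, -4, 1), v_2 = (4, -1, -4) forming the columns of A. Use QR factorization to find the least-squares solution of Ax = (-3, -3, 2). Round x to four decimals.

x = (0.7773, -0.2325)

v_1 = (-3, -4, 1); ‖v_1‖ = 5.0990, so e_1 = (-0.5883, -0.7845, 0.1961).
e_1·v_2 = (-0.5883)·4 + (-0.7845)·(-1) + 0.1961·(-4) = -2.3534.
u_2 = v_2 + 2.3534·e_1 = (2.6154, -2.8462, -3.5385).
‖u_2‖ = 5.2404, so e_2 = (0.4991, -0.5431, -0.6752).
Qᵀb = (4.5107, -1.2184).
Back-substitute: x_2 = -1.2184/5.2404 = -0.2325.
x_1 = (4.5107 + 2.3534·(-0.2325))/5.0990 = 0.7773.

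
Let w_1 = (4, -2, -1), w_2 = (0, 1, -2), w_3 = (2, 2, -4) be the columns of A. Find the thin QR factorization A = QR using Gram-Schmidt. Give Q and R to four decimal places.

w_1 = (4, -2, -1); ‖w_1‖ = 4.5826, so q_1 = (0.8729, -0.4364, -0.2182).
q_1·w_2 = 0.8729·0 + (-0.4364)·1 + (-0.2182)·(-2) = 0.0000.
u_2 = w_2 + 0.0000·q_1 = (0.0000, 1.0000, -2.0000).
‖u_2‖ = 2.2361, so q_2 = (0.0000, 0.4472, -0.8944).
q_1·w_3 = 0.8729·2 + (-0.4364)·2 + (-0.2182)·(-4) = 1.7457; q_2·w_3 = 0.0000·2 + 0.4472·2 + (-0.8944)·(-4) = 4.4721.
u_3 = w_3 − 1.7457·q_1 − 4.4721·q_2 = (0.4762, 0.7619, 0.3810).
‖u_3‖ = 0.9759, so q_3 = (0.4880, 0.7807, 0.3904).

Q = [[0.8729, 0.0000, 0.4880], [-0.4364, 0.4472, 0.7807], [-0.2182, -0.8944, 0.3904]], R = [[4.5826, 0.0000, 1.7457], [0.0000, 2.2361, 4.4721], [0.0000, 0.0000, 0.9759]]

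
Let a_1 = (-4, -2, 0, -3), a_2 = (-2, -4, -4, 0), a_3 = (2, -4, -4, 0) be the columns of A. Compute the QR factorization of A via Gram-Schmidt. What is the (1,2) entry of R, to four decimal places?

r_{12} = 2.9711

q_1 = a_1/‖a_1‖ = (-4, -2, 0, -3)/5.3852 = (-0.7428, -0.3714, 0.0000, -0.5571).
r_{12} = q_1·a_2 = 2.9711.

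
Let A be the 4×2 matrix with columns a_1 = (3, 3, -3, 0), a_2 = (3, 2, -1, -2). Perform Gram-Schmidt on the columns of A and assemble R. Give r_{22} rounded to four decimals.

a_1 = (3, 3, -3, 0); ‖a_1‖ = 5.1962, so e_1 = (0.5774, 0.5774, -0.5774, 0.0000).
e_1·a_2 = 0.5774·3 + 0.5774·2 + (-0.5774)·(-1) + 0.0000·(-2) = 3.4641.
u_2 = a_2 − 3.4641·e_1 = (1.0000, 0.0000, 1.0000, -2.0000).
r_{22} = ‖u_2‖ = 2.4495.

r_{22} = 2.4495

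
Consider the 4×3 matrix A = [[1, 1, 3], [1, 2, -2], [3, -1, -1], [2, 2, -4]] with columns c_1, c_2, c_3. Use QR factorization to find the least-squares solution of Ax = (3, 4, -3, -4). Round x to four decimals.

x = (-0.4593, 1.5185, 0.9185)

c_1 = (1, 1, 3, 2); ‖c_1‖ = 3.8730, so q_1 = (0.2582, 0.2582, 0.7746, 0.5164).
q_1·c_2 = 0.2582·1 + 0.2582·2 + 0.7746·(-1) + 0.5164·2 = 1.0328.
u_2 = c_2 − 1.0328·q_1 = (0.7333, 1.7333, -1.8000, 1.4667).
‖u_2‖ = 2.9889, so q_2 = (0.2454, 0.5799, -0.6022, 0.4907).
q_1·c_3 = 0.2582·3 + 0.2582·(-2) + 0.7746·(-1) + 0.5164·(-4) = -2.5820; q_2·c_3 = 0.2454·3 + 0.5799·(-2) + (-0.6022)·(-1) + 0.4907·(-4) = -1.7844.
u_3 = c_3 + 2.5820·q_1 + 1.7844·q_2 = (4.1045, -0.2985, -0.0746, -1.7910).
‖u_3‖ = 4.4888, so q_3 = (0.9144, -0.0665, -0.0166, -0.3990).
Qᵀb = (-2.5820, 2.8996, 4.1230).
Back-substitute: x_3 = 4.1230/4.4888 = 0.9185.
x_2 = (2.8996 + 1.7844·0.9185)/2.9889 = 1.5185.
x_1 = (-2.5820 − 1.0328·1.5185 + 2.5820·0.9185)/3.8730 = -0.4593.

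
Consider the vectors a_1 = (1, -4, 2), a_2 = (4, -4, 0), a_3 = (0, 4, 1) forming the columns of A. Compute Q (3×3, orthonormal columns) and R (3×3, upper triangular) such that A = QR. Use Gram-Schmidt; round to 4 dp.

Q = [[0.2182, 0.8468, 0.4851], [-0.8729, -0.0529, 0.4851], [0.4364, -0.5293, 0.7276]], R = [[4.5826, 4.3644, -3.0551], [0.0000, 3.5989, -0.7410], [0.0000, 0.0000, 2.6679]]

a_1 = (1, -4, 2); ‖a_1‖ = 4.5826, so e_1 = (0.2182, -0.8729, 0.4364).
e_1·a_2 = 0.2182·4 + (-0.8729)·(-4) + 0.4364·0 = 4.3644.
u_2 = a_2 − 4.3644·e_1 = (3.0476, -0.1905, -1.9048).
‖u_2‖ = 3.5989, so e_2 = (0.8468, -0.0529, -0.5293).
e_1·a_3 = 0.2182·0 + (-0.8729)·4 + 0.4364·1 = -3.0551; e_2·a_3 = 0.8468·0 + (-0.0529)·4 + (-0.5293)·1 = -0.7410.
u_3 = a_3 + 3.0551·e_1 + 0.7410·e_2 = (1.2941, 1.2941, 1.9412).
‖u_3‖ = 2.6679, so e_3 = (0.4851, 0.4851, 0.7276).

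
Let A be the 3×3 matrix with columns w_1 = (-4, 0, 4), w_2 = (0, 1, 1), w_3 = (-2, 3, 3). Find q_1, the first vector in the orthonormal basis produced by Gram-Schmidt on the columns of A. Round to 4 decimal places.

q_1 = (-0.7071, 0.0000, 0.7071)

w_1 = (-4, 0, 4); ‖w_1‖ = 5.6569, so q_1 = (-0.7071, 0.0000, 0.7071).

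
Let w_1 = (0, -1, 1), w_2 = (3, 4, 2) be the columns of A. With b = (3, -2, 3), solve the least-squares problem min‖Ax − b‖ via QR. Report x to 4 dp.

w_1 = (0, -1, 1); ‖w_1‖ = 1.4142, so e_1 = (0.0000, -0.7071, 0.7071).
e_1·w_2 = 0.0000·3 + (-0.7071)·4 + 0.7071·2 = -1.4142.
u_2 = w_2 + 1.4142·e_1 = (3.0000, 3.0000, 3.0000).
‖u_2‖ = 5.1962, so e_2 = (0.5774, 0.5774, 0.5774).
Qᵀb = (3.5355, 2.3094).
Back-substitute: x_2 = 2.3094/5.1962 = 0.4444.
x_1 = (3.5355 + 1.4142·0.4444)/1.4142 = 2.9444.

x = (2.9444, 0.4444)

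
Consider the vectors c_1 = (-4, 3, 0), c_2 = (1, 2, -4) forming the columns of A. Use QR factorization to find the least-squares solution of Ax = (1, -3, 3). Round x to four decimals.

q_1 = c_1/‖c_1‖ = (-4, 3, 0)/5.0000 = (-0.8000, 0.6000, 0.0000).
r_{12} = q_1·c_2 = 0.4000.
u_2 = c_2 − 0.4000·q_1 = (1.3200, 1.7600, -4.0000).
‖u_2‖ = 4.5651, so q_2 = (0.2892, 0.3855, -0.8762).
Qᵀb = (-2.6000, -3.4961).
Back-substitute: x_2 = -3.4961/4.5651 = -0.7658.
x_1 = (-2.6000 − 0.4000·(-0.7658))/5.0000 = -0.4587.

x = (-0.4587, -0.7658)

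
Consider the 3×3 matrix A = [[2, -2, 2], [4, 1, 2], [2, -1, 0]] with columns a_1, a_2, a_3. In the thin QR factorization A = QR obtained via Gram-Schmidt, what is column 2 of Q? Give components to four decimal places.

q_1 = a_1/‖a_1‖ = (2, 4, 2)/4.8990 = (0.4082, 0.8165, 0.4082).
r_{12} = q_1·a_2 = -0.4082.
u_2 = a_2 + 0.4082·q_1 = (-1.8333, 1.3333, -0.8333).
‖u_2‖ = 2.4152, so q_2 = (-0.7591, 0.5521, -0.3450).

q_2 = (-0.7591, 0.5521, -0.3450)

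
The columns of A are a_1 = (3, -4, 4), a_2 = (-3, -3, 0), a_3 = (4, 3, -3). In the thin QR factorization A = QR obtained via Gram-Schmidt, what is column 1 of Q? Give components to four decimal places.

q_1 = (0.4685, -0.6247, 0.6247)

q_1 = a_1/‖a_1‖ = (3, -4, 4)/6.4031 = (0.4685, -0.6247, 0.6247).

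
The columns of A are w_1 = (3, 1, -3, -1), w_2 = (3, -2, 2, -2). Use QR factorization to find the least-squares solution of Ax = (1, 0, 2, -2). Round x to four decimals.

e_1 = w_1/‖w_1‖ = (3, 1, -3, -1)/4.4721 = (0.6708, 0.2236, -0.6708, -0.2236).
r_{12} = e_1·w_2 = 0.6708.
u_2 = w_2 − 0.6708·e_1 = (2.5500, -2.1500, 2.4500, -1.8500).
‖u_2‖ = 4.5332, so e_2 = (0.5625, -0.4743, 0.5405, -0.4081).
Qᵀb = (-0.2236, 2.4596).
Back-substitute: x_2 = 2.4596/4.5332 = 0.5426.
x_1 = (-0.2236 − 0.6708·0.5426)/4.4721 = -0.1314.

x = (-0.1314, 0.5426)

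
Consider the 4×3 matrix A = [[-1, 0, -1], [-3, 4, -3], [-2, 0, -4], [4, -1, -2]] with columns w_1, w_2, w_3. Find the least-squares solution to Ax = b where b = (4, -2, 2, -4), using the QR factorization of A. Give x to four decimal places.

w_1 = (-1, -3, -2, 4); ‖w_1‖ = 5.4772, so q_1 = (-0.1826, -0.5477, -0.3651, 0.7303).
q_1·w_2 = (-0.1826)·0 + (-0.5477)·4 + (-0.3651)·0 + 0.7303·(-1) = -2.9212.
u_2 = w_2 + 2.9212·q_1 = (-0.5333, 2.4000, -1.0667, 1.1333).
‖u_2‖ = 2.9098, so q_2 = (-0.1833, 0.8248, -0.3666, 0.3895).
q_1·w_3 = (-0.1826)·(-1) + (-0.5477)·(-3) + (-0.3651)·(-4) + 0.7303·(-2) = 1.8257; q_2·w_3 = (-0.1833)·(-1) + 0.8248·(-3) + (-0.3666)·(-4) + 0.3895·(-2) = -1.6038.
u_3 = w_3 − 1.8257·q_1 + 1.6038·q_2 = (-0.9606, -0.6772, -3.9213, -2.7087).
‖u_3‖ = 4.9086, so q_3 = (-0.1957, -0.1380, -0.7989, -0.5518).
Qᵀb = (-3.2863, -4.6739, 0.1027).
Back-substitute: x_3 = 0.1027/4.9086 = 0.0209.
x_2 = (-4.6739 + 1.6038·0.0209)/2.9098 = -1.5948.
x_1 = (-3.2863 + 2.9212·(-1.5948) − 1.8257·0.0209)/5.4772 = -1.4575.

x = (-1.4575, -1.5948, 0.0209)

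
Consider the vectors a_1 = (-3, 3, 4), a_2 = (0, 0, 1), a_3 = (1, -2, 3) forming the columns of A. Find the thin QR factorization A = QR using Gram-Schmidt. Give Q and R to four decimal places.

q_1 = a_1/‖a_1‖ = (-3, 3, 4)/5.8310 = (-0.5145, 0.5145, 0.6860).
r_{12} = q_1·a_2 = 0.6860.
u_2 = a_2 − 0.6860·q_1 = (0.3529, -0.3529, 0.5294).
‖u_2‖ = 0.7276, so q_2 = (0.4851, -0.4851, 0.7276).
r_{13} = q_1·a_3 = 0.5145; r_{23} = q_2·a_3 = 3.6380.
u_3 = a_3 − 0.5145·q_1 − 3.6380·q_2 = (-0.5000, -0.5000, 0.0000).
‖u_3‖ = 0.7071, so q_3 = (-0.7071, -0.7071, 0.0000).

Q = [[-0.5145, 0.4851, -0.7071], [0.5145, -0.4851, -0.7071], [0.6860, 0.7276, 0.0000]], R = [[5.8310, 0.6860, 0.5145], [0.0000, 0.7276, 3.6380], [0.0000, 0.0000, 0.7071]]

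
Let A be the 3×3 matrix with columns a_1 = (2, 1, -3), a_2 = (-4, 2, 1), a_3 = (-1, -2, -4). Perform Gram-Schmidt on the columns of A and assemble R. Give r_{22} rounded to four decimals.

e_1 = a_1/‖a_1‖ = (2, 1, -3)/3.7417 = (0.5345, 0.2673, -0.8018).
r_{12} = e_1·a_2 = -2.4054.
u_2 = a_2 + 2.4054·e_1 = (-2.7143, 2.6429, -0.9286).
r_{22} = ‖u_2‖ = 3.9005.

r_{22} = 3.9005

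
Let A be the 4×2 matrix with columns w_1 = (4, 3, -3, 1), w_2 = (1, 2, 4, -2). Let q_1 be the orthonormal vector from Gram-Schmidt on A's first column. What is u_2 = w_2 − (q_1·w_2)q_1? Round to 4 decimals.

u_2 = (1.4571, 2.3429, 3.6571, -1.8857)

q_1 = w_1/‖w_1‖ = (4, 3, -3, 1)/5.9161 = (0.6761, 0.5071, -0.5071, 0.1690).
r_{12} = q_1·w_2 = -0.6761.
u_2 = w_2 + 0.6761·q_1 = (1.4571, 2.3429, 3.6571, -1.8857).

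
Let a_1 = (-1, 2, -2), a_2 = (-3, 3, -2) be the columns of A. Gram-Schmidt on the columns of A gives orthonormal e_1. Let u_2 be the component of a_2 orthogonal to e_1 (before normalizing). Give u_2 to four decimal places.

u_2 = (-1.5556, 0.1111, 0.8889)

a_1 = (-1, 2, -2); ‖a_1‖ = 3.0000, so e_1 = (-0.3333, 0.6667, -0.6667).
e_1·a_2 = (-0.3333)·(-3) + 0.6667·3 + (-0.6667)·(-2) = 4.3333.
u_2 = a_2 − 4.3333·e_1 = (-1.5556, 0.1111, 0.8889).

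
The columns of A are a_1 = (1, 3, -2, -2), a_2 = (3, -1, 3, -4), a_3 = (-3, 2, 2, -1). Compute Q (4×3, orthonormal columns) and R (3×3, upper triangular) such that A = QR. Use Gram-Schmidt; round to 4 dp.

Q = [[0.2357, 0.4899, -0.7002], [0.7071, -0.2261, 0.4232], [-0.4714, 0.5464, 0.5232], [-0.4714, -0.6406, -0.2386]], R = [[4.2426, 0.4714, 0.2357], [0.0000, 5.8973, -0.1884], [0.0000, 0.0000, 4.2319]]

a_1 = (1, 3, -2, -2); ‖a_1‖ = 4.2426, so e_1 = (0.2357, 0.7071, -0.4714, -0.4714).
e_1·a_2 = 0.2357·3 + 0.7071·(-1) + (-0.4714)·3 + (-0.4714)·(-4) = 0.4714.
u_2 = a_2 − 0.4714·e_1 = (2.8889, -1.3333, 3.2222, -3.7778).
‖u_2‖ = 5.8973, so e_2 = (0.4899, -0.2261, 0.5464, -0.6406).
e_1·a_3 = 0.2357·(-3) + 0.7071·2 + (-0.4714)·2 + (-0.4714)·(-1) = 0.2357; e_2·a_3 = 0.4899·(-3) + (-0.2261)·2 + 0.5464·2 + (-0.6406)·(-1) = -0.1884.
u_3 = a_3 − 0.2357·e_1 + 0.1884·e_2 = (-2.9633, 1.7907, 2.2141, -1.0096).
‖u_3‖ = 4.2319, so e_3 = (-0.7002, 0.4232, 0.5232, -0.2386).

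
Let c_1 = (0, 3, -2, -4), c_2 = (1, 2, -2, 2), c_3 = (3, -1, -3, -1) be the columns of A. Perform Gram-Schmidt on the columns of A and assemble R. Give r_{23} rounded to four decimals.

r_{23} = 1.2596

e_1 = c_1/‖c_1‖ = (0, 3, -2, -4)/5.3852 = (0.0000, 0.5571, -0.3714, -0.7428).
r_{12} = e_1·c_2 = 0.3714.
u_2 = c_2 − 0.3714·e_1 = (1.0000, 1.7931, -1.8621, 2.2759).
‖u_2‖ = 3.5864, so e_2 = (0.2788, 0.5000, -0.5192, 0.6346).
r_{23} = e_2·c_3 = 1.2596.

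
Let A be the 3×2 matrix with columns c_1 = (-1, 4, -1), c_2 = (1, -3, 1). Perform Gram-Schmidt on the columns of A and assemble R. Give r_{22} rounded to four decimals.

r_{22} = 0.3333

c_1 = (-1, 4, -1); ‖c_1‖ = 4.2426, so q_1 = (-0.2357, 0.9428, -0.2357).
q_1·c_2 = (-0.2357)·1 + 0.9428·(-3) + (-0.2357)·1 = -3.2998.
u_2 = c_2 + 3.2998·q_1 = (0.2222, 0.1111, 0.2222).
r_{22} = ‖u_2‖ = 0.3333.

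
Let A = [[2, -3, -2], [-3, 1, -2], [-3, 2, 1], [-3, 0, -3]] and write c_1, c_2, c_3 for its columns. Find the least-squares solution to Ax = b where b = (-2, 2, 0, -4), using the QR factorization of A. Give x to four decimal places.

e_1 = c_1/‖c_1‖ = (2, -3, -3, -3)/5.5678 = (0.3592, -0.5388, -0.5388, -0.5388).
r_{12} = e_1·c_2 = -2.6941.
u_2 = c_2 + 2.6941·e_1 = (-2.0323, -0.4516, 0.5484, -1.4516).
‖u_2‖ = 2.5965, so e_2 = (-0.7827, -0.1739, 0.2112, -0.5591).
r_{13} = e_1·c_3 = 1.4368; r_{23} = e_2·c_3 = 3.8016.
u_3 = c_3 − 1.4368·e_1 − 3.8016·e_2 = (0.4593, -0.5646, 0.9713, -0.1005).
‖u_3‖ = 1.2179, so e_3 = (0.3772, -0.4636, 0.7975, -0.0825).
Qᵀb = (0.3592, 3.4537, -1.3515).
Back-substitute: x_3 = -1.3515/1.2179 = -1.1097.
x_2 = (3.4537 − 3.8016·(-1.1097))/2.5965 = 2.9548.
x_1 = (0.3592 + 2.6941·2.9548 − 1.4368·(-1.1097))/5.5678 = 1.7806.

x = (1.7806, 2.9548, -1.1097)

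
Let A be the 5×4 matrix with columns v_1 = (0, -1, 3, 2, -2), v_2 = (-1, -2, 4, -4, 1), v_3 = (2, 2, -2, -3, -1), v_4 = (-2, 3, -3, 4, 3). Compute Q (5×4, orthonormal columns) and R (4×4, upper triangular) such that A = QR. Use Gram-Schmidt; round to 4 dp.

Q = [[0.0000, -0.1642, 0.5322, -0.2579], [-0.2357, -0.2918, 0.3521, 0.8573], [0.7071, 0.5472, 0.0080, 0.3823], [0.4714, -0.7296, -0.4562, 0.0724], [-0.4714, 0.2371, -0.6202, 0.2171]], R = [[4.2426, 0.9428, -2.8284, -2.3570], [0.0000, 6.0919, -0.0547, -4.3956], [0.0000, 0.0000, 3.7413, -3.7172], [0.0000, 0.0000, 0.0000, 2.8818]]

v_1 = (0, -1, 3, 2, -2); ‖v_1‖ = 4.2426, so q_1 = (0.0000, -0.2357, 0.7071, 0.4714, -0.4714).
q_1·v_2 = 0.0000·(-1) + (-0.2357)·(-2) + 0.7071·4 + 0.4714·(-4) + (-0.4714)·1 = 0.9428.
u_2 = v_2 − 0.9428·q_1 = (-1.0000, -1.7778, 3.3333, -4.4444, 1.4444).
‖u_2‖ = 6.0919, so q_2 = (-0.1642, -0.2918, 0.5472, -0.7296, 0.2371).
q_1·v_3 = 0.0000·2 + (-0.2357)·2 + 0.7071·(-2) + 0.4714·(-3) + (-0.4714)·(-1) = -2.8284; q_2·v_3 = (-0.1642)·2 + (-0.2918)·2 + 0.5472·(-2) + (-0.7296)·(-3) + 0.2371·(-1) = -0.0547.
u_3 = v_3 + 2.8284·q_1 + 0.0547·q_2 = (1.9910, 1.3174, 0.0299, -1.7066, -2.3204).
‖u_3‖ = 3.7413, so q_3 = (0.5322, 0.3521, 0.0080, -0.4562, -0.6202).
q_1·v_4 = 0.0000·(-2) + (-0.2357)·3 + 0.7071·(-3) + 0.4714·4 + (-0.4714)·3 = -2.3570; q_2·v_4 = (-0.1642)·(-2) + (-0.2918)·3 + 0.5472·(-3) + (-0.7296)·4 + 0.2371·3 = -4.3956; q_3·v_4 = 0.5322·(-2) + 0.3521·3 + 0.0080·(-3) + (-0.4562)·4 + (-0.6202)·3 = -3.7172.
u_4 = v_4 + 2.3570·q_1 + 4.3956·q_2 + 3.7172·q_3 = (-0.7433, 2.4706, 1.1016, 0.2086, 0.6257).
‖u_4‖ = 2.8818, so q_4 = (-0.2579, 0.8573, 0.3823, 0.0724, 0.2171).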